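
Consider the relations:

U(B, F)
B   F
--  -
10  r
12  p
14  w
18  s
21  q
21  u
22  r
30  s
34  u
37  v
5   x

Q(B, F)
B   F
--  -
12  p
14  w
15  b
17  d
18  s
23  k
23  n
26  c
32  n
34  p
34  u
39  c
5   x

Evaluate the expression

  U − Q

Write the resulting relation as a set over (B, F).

{(10, r), (21, q), (21, u), (22, r), (30, s), (37, v)}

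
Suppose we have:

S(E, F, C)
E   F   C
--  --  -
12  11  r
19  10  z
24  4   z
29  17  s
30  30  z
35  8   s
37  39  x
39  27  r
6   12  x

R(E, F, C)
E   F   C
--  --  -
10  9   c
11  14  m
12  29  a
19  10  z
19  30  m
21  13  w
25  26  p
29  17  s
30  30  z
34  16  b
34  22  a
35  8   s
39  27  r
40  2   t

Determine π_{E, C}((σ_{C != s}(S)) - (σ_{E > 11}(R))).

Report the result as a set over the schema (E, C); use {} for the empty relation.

Filtering on C != s leaves {(12, 11, r), (19, 10, z), (24, 4, z), (30, 30, z), (37, 39, x), (39, 27, r), (6, 12, x)}.
Filtering on E > 11 leaves {(12, 29, a), (19, 10, z), (19, 30, m), (21, 13, w), (25, 26, p), (29, 17, s), (30, 30, z), (34, 16, b), (34, 22, a), (35, 8, s), (39, 27, r), (40, 2, t)}.
Taking the difference: {(12, 11, r), (24, 4, z), (37, 39, x), (6, 12, x)}
Projecting to E, C: {(12, r), (24, z), (37, x), (6, x)}

{(12, r), (24, z), (37, x), (6, x)}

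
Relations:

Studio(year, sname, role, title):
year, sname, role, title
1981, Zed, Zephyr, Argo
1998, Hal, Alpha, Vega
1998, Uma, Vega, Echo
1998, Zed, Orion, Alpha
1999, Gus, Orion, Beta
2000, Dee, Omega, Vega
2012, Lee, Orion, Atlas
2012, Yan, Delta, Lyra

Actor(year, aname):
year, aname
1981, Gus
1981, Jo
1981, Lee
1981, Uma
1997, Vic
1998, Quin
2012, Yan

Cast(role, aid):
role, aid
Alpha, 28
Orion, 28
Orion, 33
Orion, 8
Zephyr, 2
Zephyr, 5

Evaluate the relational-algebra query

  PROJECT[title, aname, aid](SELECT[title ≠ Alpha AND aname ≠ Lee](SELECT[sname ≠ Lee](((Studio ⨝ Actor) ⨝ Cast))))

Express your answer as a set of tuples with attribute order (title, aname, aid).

{(Argo, Gus, 2), (Argo, Gus, 5), (Argo, Jo, 2), (Argo, Jo, 5), (Argo, Uma, 2), (Argo, Uma, 5), (Vega, Quin, 28)}

Natural join on year: {(1981, Zed, Zephyr, Argo, Gus), (1981, Zed, Zephyr, Argo, Jo), (1981, Zed, Zephyr, Argo, Lee), (1981, Zed, Zephyr, Argo, Uma), (1998, Hal, Alpha, Vega, Quin), (1998, Uma, Vega, Echo, Quin), (1998, Zed, Orion, Alpha, Quin), (2012, Lee, Orion, Atlas, Yan), (2012, Yan, Delta, Lyra, Yan)}
Natural join on role: {(1981, Zed, Zephyr, Argo, Gus, 2), (1981, Zed, Zephyr, Argo, Gus, 5), (1981, Zed, Zephyr, Argo, Jo, 2), (1981, Zed, Zephyr, Argo, Jo, 5), (1981, Zed, Zephyr, Argo, Lee, 2), (1981, Zed, Zephyr, Argo, Lee, 5), (1981, Zed, Zephyr, Argo, Uma, 2), (1981, Zed, Zephyr, Argo, Uma, 5), (1998, Hal, Alpha, Vega, Quin, 28), (1998, Zed, Orion, Alpha, Quin, 28), (1998, Zed, Orion, Alpha, Quin, 33), (1998, Zed, Orion, Alpha, Quin, 8), (2012, Lee, Orion, Atlas, Yan, 28), (2012, Lee, Orion, Atlas, Yan, 33), (2012, Lee, Orion, Atlas, Yan, 8)}
Filtering on sname ≠ Lee leaves {(1981, Zed, Zephyr, Argo, Gus, 2), (1981, Zed, Zephyr, Argo, Gus, 5), (1981, Zed, Zephyr, Argo, Jo, 2), (1981, Zed, Zephyr, Argo, Jo, 5), (1981, Zed, Zephyr, Argo, Lee, 2), (1981, Zed, Zephyr, Argo, Lee, 5), (1981, Zed, Zephyr, Argo, Uma, 2), (1981, Zed, Zephyr, Argo, Uma, 5), (1998, Hal, Alpha, Vega, Quin, 28), (1998, Zed, Orion, Alpha, Quin, 28), (1998, Zed, Orion, Alpha, Quin, 33), (1998, Zed, Orion, Alpha, Quin, 8)}.
Filtering on title ≠ Alpha AND aname ≠ Lee leaves {(1981, Zed, Zephyr, Argo, Gus, 2), (1981, Zed, Zephyr, Argo, Gus, 5), (1981, Zed, Zephyr, Argo, Jo, 2), (1981, Zed, Zephyr, Argo, Jo, 5), (1981, Zed, Zephyr, Argo, Uma, 2), (1981, Zed, Zephyr, Argo, Uma, 5), (1998, Hal, Alpha, Vega, Quin, 28)}.
π[title, aname, aid]: project onto (title, aname, aid) → {(Argo, Gus, 2), (Argo, Gus, 5), (Argo, Jo, 2), (Argo, Jo, 5), (Argo, Uma, 2), (Argo, Uma, 5), (Vega, Quin, 28)}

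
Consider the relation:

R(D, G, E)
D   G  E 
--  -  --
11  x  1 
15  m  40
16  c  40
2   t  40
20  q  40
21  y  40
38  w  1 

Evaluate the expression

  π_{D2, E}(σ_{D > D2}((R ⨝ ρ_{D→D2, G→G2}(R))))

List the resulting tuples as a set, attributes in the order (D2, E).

{(11, 1), (15, 40), (16, 40), (2, 40), (20, 40)}

ρ[D→D2, G→G2]: schema becomes (D2, G2, E); tuples unchanged.
Natural join on E: {(11, x, 1, 11, x), (11, x, 1, 38, w), (15, m, 40, 15, m), (15, m, 40, 16, c), (15, m, 40, 2, t), (15, m, 40, 20, q), (15, m, 40, 21, y), (16, c, 40, 15, m), (16, c, 40, 16, c), (16, c, 40, 2, t), (16, c, 40, 20, q), (16, c, 40, 21, y), (2, t, 40, 15, m), (2, t, 40, 16, c), (2, t, 40, 2, t), (2, t, 40, 20, q), (2, t, 40, 21, y), (20, q, 40, 15, m), (20, q, 40, 16, c), (20, q, 40, 2, t), (20, q, 40, 20, q), (20, q, 40, 21, y), (21, y, 40, 15, m), (21, y, 40, 16, c), (21, y, 40, 2, t), (21, y, 40, 20, q), (21, y, 40, 21, y), (38, w, 1, 11, x), (38, w, 1, 38, w)}
Selection D > D2: {(15, m, 40, 2, t), (16, c, 40, 15, m), (16, c, 40, 2, t), (20, q, 40, 15, m), (20, q, 40, 16, c), (20, q, 40, 2, t), (21, y, 40, 15, m), (21, y, 40, 16, c), (21, y, 40, 2, t), (21, y, 40, 20, q), (38, w, 1, 11, x)}
π_{D2, E} gives {(11, 1), (15, 40), (16, 40), (2, 40), (20, 40)} (6 duplicate(s) eliminated).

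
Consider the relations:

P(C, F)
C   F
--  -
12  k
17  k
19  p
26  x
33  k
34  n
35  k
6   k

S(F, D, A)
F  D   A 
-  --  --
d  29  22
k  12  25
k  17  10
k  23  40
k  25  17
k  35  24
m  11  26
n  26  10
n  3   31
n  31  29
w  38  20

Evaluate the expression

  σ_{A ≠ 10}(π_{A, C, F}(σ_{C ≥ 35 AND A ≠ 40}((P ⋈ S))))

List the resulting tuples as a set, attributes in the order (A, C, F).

{(17, 35, k), (24, 35, k), (25, 35, k)}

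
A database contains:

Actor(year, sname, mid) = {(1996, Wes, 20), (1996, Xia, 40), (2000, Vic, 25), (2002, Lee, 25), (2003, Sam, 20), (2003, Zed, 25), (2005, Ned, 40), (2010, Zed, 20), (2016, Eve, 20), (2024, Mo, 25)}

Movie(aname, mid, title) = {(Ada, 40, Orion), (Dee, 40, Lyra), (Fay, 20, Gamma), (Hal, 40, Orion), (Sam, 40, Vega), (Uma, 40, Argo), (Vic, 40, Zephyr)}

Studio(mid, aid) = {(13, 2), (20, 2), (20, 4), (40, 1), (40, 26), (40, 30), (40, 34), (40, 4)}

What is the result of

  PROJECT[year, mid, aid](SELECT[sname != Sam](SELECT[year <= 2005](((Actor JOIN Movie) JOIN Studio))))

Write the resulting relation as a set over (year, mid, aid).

{(1996, 20, 2), (1996, 20, 4), (1996, 40, 1), (1996, 40, 26), (1996, 40, 30), (1996, 40, 34), (1996, 40, 4), (2005, 40, 1), (2005, 40, 26), (2005, 40, 30), (2005, 40, 34), (2005, 40, 4)}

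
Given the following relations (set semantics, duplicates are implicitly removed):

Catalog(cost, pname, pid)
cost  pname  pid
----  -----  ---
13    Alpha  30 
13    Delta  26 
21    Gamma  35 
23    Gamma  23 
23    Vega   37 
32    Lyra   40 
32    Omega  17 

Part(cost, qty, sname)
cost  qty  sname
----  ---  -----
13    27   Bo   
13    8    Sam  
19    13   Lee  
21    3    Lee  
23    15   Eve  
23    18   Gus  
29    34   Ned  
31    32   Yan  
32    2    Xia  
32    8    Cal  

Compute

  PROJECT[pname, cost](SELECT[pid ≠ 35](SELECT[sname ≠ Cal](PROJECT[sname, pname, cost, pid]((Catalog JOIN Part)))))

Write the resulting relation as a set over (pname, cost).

{(Alpha, 13), (Delta, 13), (Gamma, 23), (Lyra, 32), (Omega, 32), (Vega, 23)}

Catalog ⋈ Part (natural join on cost): {(13, Alpha, 30, 27, Bo), (13, Alpha, 30, 8, Sam), (13, Delta, 26, 27, Bo), (13, Delta, 26, 8, Sam), (21, Gamma, 35, 3, Lee), (23, Gamma, 23, 15, Eve), (23, Gamma, 23, 18, Gus), (23, Vega, 37, 15, Eve), (23, Vega, 37, 18, Gus), (32, Lyra, 40, 2, Xia), (32, Lyra, 40, 8, Cal), (32, Omega, 17, 2, Xia), (32, Omega, 17, 8, Cal)}
π[sname, pname, cost, pid]: project onto (sname, pname, cost, pid) → {(Bo, Alpha, 13, 30), (Bo, Delta, 13, 26), (Cal, Lyra, 32, 40), (Cal, Omega, 32, 17), (Eve, Gamma, 23, 23), (Eve, Vega, 23, 37), (Gus, Gamma, 23, 23), (Gus, Vega, 23, 37), (Lee, Gamma, 21, 35), (Sam, Alpha, 13, 30), (Sam, Delta, 13, 26), (Xia, Lyra, 32, 40), (Xia, Omega, 32, 17)}
Selection sname ≠ Cal: {(Bo, Alpha, 13, 30), (Bo, Delta, 13, 26), (Eve, Gamma, 23, 23), (Eve, Vega, 23, 37), (Gus, Gamma, 23, 23), (Gus, Vega, 23, 37), (Lee, Gamma, 21, 35), (Sam, Alpha, 13, 30), (Sam, Delta, 13, 26), (Xia, Lyra, 32, 40), (Xia, Omega, 32, 17)}
Selection pid ≠ 35: {(Bo, Alpha, 13, 30), (Bo, Delta, 13, 26), (Eve, Gamma, 23, 23), (Eve, Vega, 23, 37), (Gus, Gamma, 23, 23), (Gus, Vega, 23, 37), (Sam, Alpha, 13, 30), (Sam, Delta, 13, 26), (Xia, Lyra, 32, 40), (Xia, Omega, 32, 17)}
π[pname, cost]: project onto (pname, cost) (4 duplicate(s) eliminated) → {(Alpha, 13), (Delta, 13), (Gamma, 23), (Lyra, 32), (Omega, 32), (Vega, 23)}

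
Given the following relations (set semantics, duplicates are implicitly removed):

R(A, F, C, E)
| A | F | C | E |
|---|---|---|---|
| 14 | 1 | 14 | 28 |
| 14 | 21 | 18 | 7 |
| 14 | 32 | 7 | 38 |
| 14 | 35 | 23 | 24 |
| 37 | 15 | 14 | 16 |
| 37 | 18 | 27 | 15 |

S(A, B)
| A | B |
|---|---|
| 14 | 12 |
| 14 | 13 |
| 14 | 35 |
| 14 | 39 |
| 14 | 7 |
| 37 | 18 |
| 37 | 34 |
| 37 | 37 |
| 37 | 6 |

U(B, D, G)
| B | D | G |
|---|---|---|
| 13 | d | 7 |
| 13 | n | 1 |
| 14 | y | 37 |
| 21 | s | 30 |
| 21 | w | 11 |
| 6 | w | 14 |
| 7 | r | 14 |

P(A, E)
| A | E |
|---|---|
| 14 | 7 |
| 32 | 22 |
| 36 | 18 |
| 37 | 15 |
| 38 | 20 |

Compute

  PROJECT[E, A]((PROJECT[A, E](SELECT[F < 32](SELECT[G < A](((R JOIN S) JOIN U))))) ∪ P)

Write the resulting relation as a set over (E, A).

R ⋈ S (natural join on A): {(14, 1, 14, 28, 12), (14, 1, 14, 28, 13), (14, 1, 14, 28, 35), (14, 1, 14, 28, 39), (14, 1, 14, 28, 7), (14, 21, 18, 7, 12), (14, 21, 18, 7, 13), (14, 21, 18, 7, 35), (14, 21, 18, 7, 39), (14, 21, 18, 7, 7), (14, 32, 7, 38, 12), (14, 32, 7, 38, 13), (14, 32, 7, 38, 35), (14, 32, 7, 38, 39), (14, 32, 7, 38, 7), (14, 35, 23, 24, 12), (14, 35, 23, 24, 13), (14, 35, 23, 24, 35), (14, 35, 23, 24, 39), (14, 35, 23, 24, 7), (37, 15, 14, 16, 18), (37, 15, 14, 16, 34), (37, 15, 14, 16, 37), (37, 15, 14, 16, 6), (37, 18, 27, 15, 18), (37, 18, 27, 15, 34), (37, 18, 27, 15, 37), (37, 18, 27, 15, 6)}
(R JOIN S) ⋈ U (natural join on B): {(14, 1, 14, 28, 13, d, 7), (14, 1, 14, 28, 13, n, 1), (14, 1, 14, 28, 7, r, 14), (14, 21, 18, 7, 13, d, 7), (14, 21, 18, 7, 13, n, 1), (14, 21, 18, 7, 7, r, 14), (14, 32, 7, 38, 13, d, 7), (14, 32, 7, 38, 13, n, 1), (14, 32, 7, 38, 7, r, 14), (14, 35, 23, 24, 13, d, 7), (14, 35, 23, 24, 13, n, 1), (14, 35, 23, 24, 7, r, 14), (37, 15, 14, 16, 6, w, 14), (37, 18, 27, 15, 6, w, 14)}
Selection G < A: {(14, 1, 14, 28, 13, d, 7), (14, 1, 14, 28, 13, n, 1), (14, 21, 18, 7, 13, d, 7), (14, 21, 18, 7, 13, n, 1), (14, 32, 7, 38, 13, d, 7), (14, 32, 7, 38, 13, n, 1), (14, 35, 23, 24, 13, d, 7), (14, 35, 23, 24, 13, n, 1), (37, 15, 14, 16, 6, w, 14), (37, 18, 27, 15, 6, w, 14)}
Selection F < 32: {(14, 1, 14, 28, 13, d, 7), (14, 1, 14, 28, 13, n, 1), (14, 21, 18, 7, 13, d, 7), (14, 21, 18, 7, 13, n, 1), (37, 15, 14, 16, 6, w, 14), (37, 18, 27, 15, 6, w, 14)}
π_{A, E} gives {(14, 28), (14, 7), (37, 15), (37, 16)} (2 duplicate(s) eliminated).
Set union of the two operands is {(14, 28), (14, 7), (32, 22), (36, 18), (37, 15), (37, 16), (38, 20)}.
π_{E, A} gives {(15, 37), (16, 37), (18, 36), (20, 38), (22, 32), (28, 14), (7, 14)}.

{(15, 37), (16, 37), (18, 36), (20, 38), (22, 32), (28, 14), (7, 14)}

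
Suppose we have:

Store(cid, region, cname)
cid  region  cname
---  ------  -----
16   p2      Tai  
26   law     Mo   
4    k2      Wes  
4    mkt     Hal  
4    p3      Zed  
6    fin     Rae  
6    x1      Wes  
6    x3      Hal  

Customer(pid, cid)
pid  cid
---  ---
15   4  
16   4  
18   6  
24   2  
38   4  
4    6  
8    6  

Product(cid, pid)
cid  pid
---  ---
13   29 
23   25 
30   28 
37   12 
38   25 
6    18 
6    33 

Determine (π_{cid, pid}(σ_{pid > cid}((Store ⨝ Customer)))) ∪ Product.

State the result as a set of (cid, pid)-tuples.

Joining Store and Customer on cid yields {(4, k2, Wes, 15), (4, k2, Wes, 16), (4, k2, Wes, 38), (4, mkt, Hal, 15), (4, mkt, Hal, 16), (4, mkt, Hal, 38), (4, p3, Zed, 15), (4, p3, Zed, 16), (4, p3, Zed, 38), (6, fin, Rae, 18), (6, fin, Rae, 4), (6, fin, Rae, 8), (6, x1, Wes, 18), (6, x1, Wes, 4), (6, x1, Wes, 8), (6, x3, Hal, 18), (6, x3, Hal, 4), (6, x3, Hal, 8)}.
Filtering on pid > cid leaves {(4, k2, Wes, 15), (4, k2, Wes, 16), (4, k2, Wes, 38), (4, mkt, Hal, 15), (4, mkt, Hal, 16), (4, mkt, Hal, 38), (4, p3, Zed, 15), (4, p3, Zed, 16), (4, p3, Zed, 38), (6, fin, Rae, 18), (6, fin, Rae, 8), (6, x1, Wes, 18), (6, x1, Wes, 8), (6, x3, Hal, 18), (6, x3, Hal, 8)}.
π[cid, pid]: project onto (cid, pid) (10 duplicate(s) eliminated) → {(4, 15), (4, 16), (4, 38), (6, 18), (6, 8)}
Taking the union: {(13, 29), (23, 25), (30, 28), (37, 12), (38, 25), (4, 15), (4, 16), (4, 38), (6, 18), (6, 33), (6, 8)}

{(13, 29), (23, 25), (30, 28), (37, 12), (38, 25), (4, 15), (4, 16), (4, 38), (6, 18), (6, 33), (6, 8)}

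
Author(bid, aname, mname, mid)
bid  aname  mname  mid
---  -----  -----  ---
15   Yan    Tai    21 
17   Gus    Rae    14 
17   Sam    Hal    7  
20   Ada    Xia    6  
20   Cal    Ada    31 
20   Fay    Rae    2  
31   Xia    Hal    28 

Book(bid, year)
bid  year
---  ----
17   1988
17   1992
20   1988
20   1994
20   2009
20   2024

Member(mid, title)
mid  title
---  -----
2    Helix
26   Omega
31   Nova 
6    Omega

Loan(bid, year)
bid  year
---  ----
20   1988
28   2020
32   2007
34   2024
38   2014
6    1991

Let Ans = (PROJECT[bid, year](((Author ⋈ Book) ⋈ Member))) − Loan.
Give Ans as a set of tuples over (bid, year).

Joining Author and Book on bid yields {(17, Gus, Rae, 14, 1988), (17, Gus, Rae, 14, 1992), (17, Sam, Hal, 7, 1988), (17, Sam, Hal, 7, 1992), (20, Ada, Xia, 6, 1988), (20, Ada, Xia, 6, 1994), (20, Ada, Xia, 6, 2009), (20, Ada, Xia, 6, 2024), (20, Cal, Ada, 31, 1988), (20, Cal, Ada, 31, 1994), (20, Cal, Ada, 31, 2009), (20, Cal, Ada, 31, 2024), (20, Fay, Rae, 2, 1988), (20, Fay, Rae, 2, 1994), (20, Fay, Rae, 2, 2009), (20, Fay, Rae, 2, 2024)}.
Joining (Author ⋈ Book) and Member on mid yields {(20, Ada, Xia, 6, 1988, Omega), (20, Ada, Xia, 6, 1994, Omega), (20, Ada, Xia, 6, 2009, Omega), (20, Ada, Xia, 6, 2024, Omega), (20, Cal, Ada, 31, 1988, Nova), (20, Cal, Ada, 31, 1994, Nova), (20, Cal, Ada, 31, 2009, Nova), (20, Cal, Ada, 31, 2024, Nova), (20, Fay, Rae, 2, 1988, Helix), (20, Fay, Rae, 2, 1994, Helix), (20, Fay, Rae, 2, 2009, Helix), (20, Fay, Rae, 2, 2024, Helix)}.
π[bid, year]: project onto (bid, year) (8 duplicate(s) eliminated) → {(20, 1988), (20, 1994), (20, 2009), (20, 2024)}
Difference: {(20, 1988), (20, 1994), (20, 2009), (20, 2024)} with {(20, 1988), (28, 2020), (32, 2007), (34, 2024), (38, 2014), (6, 1991)} → {(20, 1994), (20, 2009), (20, 2024)}

{(20, 1994), (20, 2009), (20, 2024)}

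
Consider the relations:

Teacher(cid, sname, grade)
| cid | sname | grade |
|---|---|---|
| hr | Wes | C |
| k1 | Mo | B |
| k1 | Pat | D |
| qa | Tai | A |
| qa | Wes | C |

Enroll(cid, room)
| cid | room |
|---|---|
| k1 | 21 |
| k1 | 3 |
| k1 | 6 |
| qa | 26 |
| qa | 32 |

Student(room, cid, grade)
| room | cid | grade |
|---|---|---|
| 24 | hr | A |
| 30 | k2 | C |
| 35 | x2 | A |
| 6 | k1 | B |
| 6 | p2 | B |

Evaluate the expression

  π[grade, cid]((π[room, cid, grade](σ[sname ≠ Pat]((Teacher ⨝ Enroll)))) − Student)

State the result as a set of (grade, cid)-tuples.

{(A, qa), (B, k1), (C, qa)}

Natural join on cid: {(k1, Mo, B, 21), (k1, Mo, B, 3), (k1, Mo, B, 6), (k1, Pat, D, 21), (k1, Pat, D, 3), (k1, Pat, D, 6), (qa, Tai, A, 26), (qa, Tai, A, 32), (qa, Wes, C, 26), (qa, Wes, C, 32)}
Selection sname ≠ Pat: {(k1, Mo, B, 21), (k1, Mo, B, 3), (k1, Mo, B, 6), (qa, Tai, A, 26), (qa, Tai, A, 32), (qa, Wes, C, 26), (qa, Wes, C, 32)}
Keep only column(s) room, cid, grade: {(21, k1, B), (26, qa, A), (26, qa, C), (3, k1, B), (32, qa, A), (32, qa, C), (6, k1, B)}
Taking the difference: {(21, k1, B), (26, qa, A), (26, qa, C), (3, k1, B), (32, qa, A), (32, qa, C)}
Keep only column(s) grade, cid (3 duplicate(s) eliminated): {(A, qa), (B, k1), (C, qa)}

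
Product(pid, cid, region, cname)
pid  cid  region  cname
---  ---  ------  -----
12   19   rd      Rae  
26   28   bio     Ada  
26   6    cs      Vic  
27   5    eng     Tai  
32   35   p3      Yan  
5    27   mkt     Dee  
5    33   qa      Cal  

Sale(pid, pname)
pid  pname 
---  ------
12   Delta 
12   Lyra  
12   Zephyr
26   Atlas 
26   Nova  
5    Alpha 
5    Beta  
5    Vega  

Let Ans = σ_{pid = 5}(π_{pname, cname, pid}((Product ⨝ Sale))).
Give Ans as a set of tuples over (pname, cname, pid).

Natural join on pid: {(12, 19, rd, Rae, Delta), (12, 19, rd, Rae, Lyra), (12, 19, rd, Rae, Zephyr), (26, 28, bio, Ada, Atlas), (26, 28, bio, Ada, Nova), (26, 6, cs, Vic, Atlas), (26, 6, cs, Vic, Nova), (5, 27, mkt, Dee, Alpha), (5, 27, mkt, Dee, Beta), (5, 27, mkt, Dee, Vega), (5, 33, qa, Cal, Alpha), (5, 33, qa, Cal, Beta), (5, 33, qa, Cal, Vega)}
π[pname, cname, pid]: project onto (pname, cname, pid) → {(Alpha, Cal, 5), (Alpha, Dee, 5), (Atlas, Ada, 26), (Atlas, Vic, 26), (Beta, Cal, 5), (Beta, Dee, 5), (Delta, Rae, 12), (Lyra, Rae, 12), (Nova, Ada, 26), (Nova, Vic, 26), (Vega, Cal, 5), (Vega, Dee, 5), (Zephyr, Rae, 12)}
Apply σ_{pid = 5}; surviving tuples: {(Alpha, Cal, 5), (Alpha, Dee, 5), (Beta, Cal, 5), (Beta, Dee, 5), (Vega, Cal, 5), (Vega, Dee, 5)}

{(Alpha, Cal, 5), (Alpha, Dee, 5), (Beta, Cal, 5), (Beta, Dee, 5), (Vega, Cal, 5), (Vega, Dee, 5)}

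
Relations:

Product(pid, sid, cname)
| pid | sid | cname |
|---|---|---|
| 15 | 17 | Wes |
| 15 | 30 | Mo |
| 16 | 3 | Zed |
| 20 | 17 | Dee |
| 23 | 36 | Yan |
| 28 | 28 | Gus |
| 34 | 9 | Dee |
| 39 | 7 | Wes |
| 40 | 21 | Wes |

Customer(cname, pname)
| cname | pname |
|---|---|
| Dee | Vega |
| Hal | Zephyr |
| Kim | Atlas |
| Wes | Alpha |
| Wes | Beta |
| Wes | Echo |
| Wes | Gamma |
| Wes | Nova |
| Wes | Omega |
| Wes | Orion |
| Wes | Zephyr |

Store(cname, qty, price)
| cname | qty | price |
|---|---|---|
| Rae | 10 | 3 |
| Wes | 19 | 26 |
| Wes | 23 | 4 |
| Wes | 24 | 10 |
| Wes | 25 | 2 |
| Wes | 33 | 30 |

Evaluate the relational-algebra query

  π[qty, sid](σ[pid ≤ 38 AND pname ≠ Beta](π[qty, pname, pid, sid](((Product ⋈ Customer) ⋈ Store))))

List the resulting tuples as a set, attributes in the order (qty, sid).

{(19, 17), (23, 17), (24, 17), (25, 17), (33, 17)}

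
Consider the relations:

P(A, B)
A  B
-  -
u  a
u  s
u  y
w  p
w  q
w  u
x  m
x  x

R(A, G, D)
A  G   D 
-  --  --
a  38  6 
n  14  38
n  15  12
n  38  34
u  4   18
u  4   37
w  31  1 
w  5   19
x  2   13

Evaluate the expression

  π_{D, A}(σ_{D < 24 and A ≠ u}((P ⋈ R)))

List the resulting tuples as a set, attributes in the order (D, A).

Joining P and R on A yields {(u, a, 4, 18), (u, a, 4, 37), (u, s, 4, 18), (u, s, 4, 37), (u, y, 4, 18), (u, y, 4, 37), (w, p, 31, 1), (w, p, 5, 19), (w, q, 31, 1), (w, q, 5, 19), (w, u, 31, 1), (w, u, 5, 19), (x, m, 2, 13), (x, x, 2, 13)}.
Filtering on D < 24 and A ≠ u leaves {(w, p, 31, 1), (w, p, 5, 19), (w, q, 31, 1), (w, q, 5, 19), (w, u, 31, 1), (w, u, 5, 19), (x, m, 2, 13), (x, x, 2, 13)}.
π_{D, A} gives {(1, w), (13, x), (19, w)} (5 duplicate(s) eliminated).

{(1, w), (13, x), (19, w)}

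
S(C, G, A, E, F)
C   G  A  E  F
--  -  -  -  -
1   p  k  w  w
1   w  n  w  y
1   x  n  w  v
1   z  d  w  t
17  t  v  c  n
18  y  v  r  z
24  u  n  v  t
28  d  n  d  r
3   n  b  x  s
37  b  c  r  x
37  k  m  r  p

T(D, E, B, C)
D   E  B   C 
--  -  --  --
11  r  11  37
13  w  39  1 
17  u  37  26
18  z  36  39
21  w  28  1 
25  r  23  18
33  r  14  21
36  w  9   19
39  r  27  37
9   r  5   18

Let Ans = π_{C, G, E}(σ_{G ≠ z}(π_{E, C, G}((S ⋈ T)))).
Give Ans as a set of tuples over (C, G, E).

{(1, p, w), (1, w, w), (1, x, w), (18, y, r), (37, b, r), (37, k, r)}

Joining S and T on C, E yields {(1, p, k, w, w, 13, 39), (1, p, k, w, w, 21, 28), (1, w, n, w, y, 13, 39), (1, w, n, w, y, 21, 28), (1, x, n, w, v, 13, 39), (1, x, n, w, v, 21, 28), (1, z, d, w, t, 13, 39), (1, z, d, w, t, 21, 28), (18, y, v, r, z, 25, 23), (18, y, v, r, z, 9, 5), (37, b, c, r, x, 11, 11), (37, b, c, r, x, 39, 27), (37, k, m, r, p, 11, 11), (37, k, m, r, p, 39, 27)}.
π[E, C, G]: project onto (E, C, G) (7 duplicate(s) eliminated) → {(r, 18, y), (r, 37, b), (r, 37, k), (w, 1, p), (w, 1, w), (w, 1, x), (w, 1, z)}
Selection G ≠ z: {(r, 18, y), (r, 37, b), (r, 37, k), (w, 1, p), (w, 1, w), (w, 1, x)}
π[C, G, E]: project onto (C, G, E) → {(1, p, w), (1, w, w), (1, x, w), (18, y, r), (37, b, r), (37, k, r)}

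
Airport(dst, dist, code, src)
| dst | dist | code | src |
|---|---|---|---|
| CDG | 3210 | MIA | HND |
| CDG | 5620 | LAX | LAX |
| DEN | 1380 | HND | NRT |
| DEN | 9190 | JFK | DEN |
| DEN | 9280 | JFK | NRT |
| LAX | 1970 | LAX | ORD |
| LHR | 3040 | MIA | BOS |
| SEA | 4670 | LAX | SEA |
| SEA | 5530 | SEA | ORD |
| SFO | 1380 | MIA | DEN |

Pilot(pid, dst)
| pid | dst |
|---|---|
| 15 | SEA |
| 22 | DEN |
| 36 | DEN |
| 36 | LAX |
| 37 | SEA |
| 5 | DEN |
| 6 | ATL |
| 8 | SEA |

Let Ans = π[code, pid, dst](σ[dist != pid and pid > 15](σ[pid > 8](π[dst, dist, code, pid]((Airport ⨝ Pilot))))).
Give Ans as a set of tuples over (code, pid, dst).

Joining Airport and Pilot on dst yields {(DEN, 1380, HND, NRT, 22), (DEN, 1380, HND, NRT, 36), (DEN, 1380, HND, NRT, 5), (DEN, 9190, JFK, DEN, 22), (DEN, 9190, JFK, DEN, 36), (DEN, 9190, JFK, DEN, 5), (DEN, 9280, JFK, NRT, 22), (DEN, 9280, JFK, NRT, 36), (DEN, 9280, JFK, NRT, 5), (LAX, 1970, LAX, ORD, 36), (SEA, 4670, LAX, SEA, 15), (SEA, 4670, LAX, SEA, 37), (SEA, 4670, LAX, SEA, 8), (SEA, 5530, SEA, ORD, 15), (SEA, 5530, SEA, ORD, 37), (SEA, 5530, SEA, ORD, 8)}.
π_{dst, dist, code, pid} gives {(DEN, 1380, HND, 22), (DEN, 1380, HND, 36), (DEN, 1380, HND, 5), (DEN, 9190, JFK, 22), (DEN, 9190, JFK, 36), (DEN, 9190, JFK, 5), (DEN, 9280, JFK, 22), (DEN, 9280, JFK, 36), (DEN, 9280, JFK, 5), (LAX, 1970, LAX, 36), (SEA, 4670, LAX, 15), (SEA, 4670, LAX, 37), (SEA, 4670, LAX, 8), (SEA, 5530, SEA, 15), (SEA, 5530, SEA, 37), (SEA, 5530, SEA, 8)}.
Apply σ_{pid > 8}; surviving tuples: {(DEN, 1380, HND, 22), (DEN, 1380, HND, 36), (DEN, 9190, JFK, 22), (DEN, 9190, JFK, 36), (DEN, 9280, JFK, 22), (DEN, 9280, JFK, 36), (LAX, 1970, LAX, 36), (SEA, 4670, LAX, 15), (SEA, 4670, LAX, 37), (SEA, 5530, SEA, 15), (SEA, 5530, SEA, 37)}
Apply σ_{dist != pid and pid > 15}; surviving tuples: {(DEN, 1380, HND, 22), (DEN, 1380, HND, 36), (DEN, 9190, JFK, 22), (DEN, 9190, JFK, 36), (DEN, 9280, JFK, 22), (DEN, 9280, JFK, 36), (LAX, 1970, LAX, 36), (SEA, 4670, LAX, 37), (SEA, 5530, SEA, 37)}
π_{code, pid, dst} gives {(HND, 22, DEN), (HND, 36, DEN), (JFK, 22, DEN), (JFK, 36, DEN), (LAX, 36, LAX), (LAX, 37, SEA), (SEA, 37, SEA)} (2 duplicate(s) eliminated).

{(HND, 22, DEN), (HND, 36, DEN), (JFK, 22, DEN), (JFK, 36, DEN), (LAX, 36, LAX), (LAX, 37, SEA), (SEA, 37, SEA)}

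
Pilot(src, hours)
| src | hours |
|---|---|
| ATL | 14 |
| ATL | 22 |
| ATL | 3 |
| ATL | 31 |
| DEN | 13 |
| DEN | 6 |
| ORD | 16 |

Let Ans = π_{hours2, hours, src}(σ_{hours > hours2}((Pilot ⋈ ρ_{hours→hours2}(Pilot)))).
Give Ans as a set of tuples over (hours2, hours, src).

ρ[hours→hours2]: schema becomes (src, hours2); tuples unchanged.
Joining Pilot and ρ_{hours→hours2}(Pilot) on src yields {(ATL, 14, 14), (ATL, 14, 22), (ATL, 14, 3), (ATL, 14, 31), (ATL, 22, 14), (ATL, 22, 22), (ATL, 22, 3), (ATL, 22, 31), (ATL, 3, 14), (ATL, 3, 22), (ATL, 3, 3), (ATL, 3, 31), (ATL, 31, 14), (ATL, 31, 22), (ATL, 31, 3), (ATL, 31, 31), (DEN, 13, 13), (DEN, 13, 6), (DEN, 6, 13), (DEN, 6, 6), (ORD, 16, 16)}.
Apply σ_{hours > hours2}; surviving tuples: {(ATL, 14, 3), (ATL, 22, 14), (ATL, 22, 3), (ATL, 31, 14), (ATL, 31, 22), (ATL, 31, 3), (DEN, 13, 6)}
Keep only column(s) hours2, hours, src: {(14, 22, ATL), (14, 31, ATL), (22, 31, ATL), (3, 14, ATL), (3, 22, ATL), (3, 31, ATL), (6, 13, DEN)}

{(14, 22, ATL), (14, 31, ATL), (22, 31, ATL), (3, 14, ATL), (3, 22, ATL), (3, 31, ATL), (6, 13, DEN)}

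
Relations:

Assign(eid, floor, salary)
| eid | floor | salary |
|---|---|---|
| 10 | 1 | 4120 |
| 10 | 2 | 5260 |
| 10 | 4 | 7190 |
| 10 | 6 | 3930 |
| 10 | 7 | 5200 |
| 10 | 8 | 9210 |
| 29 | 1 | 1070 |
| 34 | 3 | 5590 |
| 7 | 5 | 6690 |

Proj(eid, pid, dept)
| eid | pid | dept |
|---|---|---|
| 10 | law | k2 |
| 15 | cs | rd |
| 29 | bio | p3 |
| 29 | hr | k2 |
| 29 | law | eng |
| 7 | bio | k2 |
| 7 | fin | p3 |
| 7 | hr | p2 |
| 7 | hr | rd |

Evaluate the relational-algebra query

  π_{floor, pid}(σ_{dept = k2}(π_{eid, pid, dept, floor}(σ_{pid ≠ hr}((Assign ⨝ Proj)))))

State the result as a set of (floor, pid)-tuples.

Assign ⋈ Proj (natural join on eid): {(10, 1, 4120, law, k2), (10, 2, 5260, law, k2), (10, 4, 7190, law, k2), (10, 6, 3930, law, k2), (10, 7, 5200, law, k2), (10, 8, 9210, law, k2), (29, 1, 1070, bio, p3), (29, 1, 1070, hr, k2), (29, 1, 1070, law, eng), (7, 5, 6690, bio, k2), (7, 5, 6690, fin, p3), (7, 5, 6690, hr, p2), (7, 5, 6690, hr, rd)}
σ[pid ≠ hr]: keep tuples satisfying pid ≠ hr → {(10, 1, 4120, law, k2), (10, 2, 5260, law, k2), (10, 4, 7190, law, k2), (10, 6, 3930, law, k2), (10, 7, 5200, law, k2), (10, 8, 9210, law, k2), (29, 1, 1070, bio, p3), (29, 1, 1070, law, eng), (7, 5, 6690, bio, k2), (7, 5, 6690, fin, p3)}
π[eid, pid, dept, floor]: project onto (eid, pid, dept, floor) → {(10, law, k2, 1), (10, law, k2, 2), (10, law, k2, 4), (10, law, k2, 6), (10, law, k2, 7), (10, law, k2, 8), (29, bio, p3, 1), (29, law, eng, 1), (7, bio, k2, 5), (7, fin, p3, 5)}
σ[dept = k2]: keep tuples satisfying dept = k2 → {(10, law, k2, 1), (10, law, k2, 2), (10, law, k2, 4), (10, law, k2, 6), (10, law, k2, 7), (10, law, k2, 8), (7, bio, k2, 5)}
π[floor, pid]: project onto (floor, pid) → {(1, law), (2, law), (4, law), (5, bio), (6, law), (7, law), (8, law)}

{(1, law), (2, law), (4, law), (5, bio), (6, law), (7, law), (8, law)}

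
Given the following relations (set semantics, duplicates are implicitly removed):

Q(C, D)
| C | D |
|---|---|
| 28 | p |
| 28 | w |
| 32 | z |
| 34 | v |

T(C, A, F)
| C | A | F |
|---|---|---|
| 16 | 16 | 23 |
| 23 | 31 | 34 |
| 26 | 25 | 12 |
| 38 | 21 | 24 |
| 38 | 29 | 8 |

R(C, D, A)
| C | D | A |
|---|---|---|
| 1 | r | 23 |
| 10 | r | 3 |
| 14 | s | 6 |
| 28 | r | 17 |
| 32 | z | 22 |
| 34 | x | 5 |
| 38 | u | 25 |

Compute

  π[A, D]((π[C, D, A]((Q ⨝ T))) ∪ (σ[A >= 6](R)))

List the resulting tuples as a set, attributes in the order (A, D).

{(17, r), (22, z), (23, r), (25, u), (6, s)}

Q ⋈ T (natural join on C): {}
π[C, D, A]: project onto (C, D, A) → {}
Apply σ_{A >= 6}; surviving tuples: {(1, r, 23), (14, s, 6), (28, r, 17), (32, z, 22), (38, u, 25)}
Union: {} with {(1, r, 23), (14, s, 6), (28, r, 17), (32, z, 22), (38, u, 25)} → {(1, r, 23), (14, s, 6), (28, r, 17), (32, z, 22), (38, u, 25)}
π[A, D]: project onto (A, D) → {(17, r), (22, z), (23, r), (25, u), (6, s)}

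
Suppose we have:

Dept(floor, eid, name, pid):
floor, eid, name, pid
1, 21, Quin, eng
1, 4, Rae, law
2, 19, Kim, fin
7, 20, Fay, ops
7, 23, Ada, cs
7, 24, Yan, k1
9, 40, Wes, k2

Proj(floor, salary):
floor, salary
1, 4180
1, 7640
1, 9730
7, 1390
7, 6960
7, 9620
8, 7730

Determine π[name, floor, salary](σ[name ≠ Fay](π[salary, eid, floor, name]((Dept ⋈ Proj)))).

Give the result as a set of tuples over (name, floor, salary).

{(Ada, 7, 1390), (Ada, 7, 6960), (Ada, 7, 9620), (Quin, 1, 4180), (Quin, 1, 7640), (Quin, 1, 9730), (Rae, 1, 4180), (Rae, 1, 7640), (Rae, 1, 9730), (Yan, 7, 1390), (Yan, 7, 6960), (Yan, 7, 9620)}

Dept ⋈ Proj (natural join on floor): {(1, 21, Quin, eng, 4180), (1, 21, Quin, eng, 7640), (1, 21, Quin, eng, 9730), (1, 4, Rae, law, 4180), (1, 4, Rae, law, 7640), (1, 4, Rae, law, 9730), (7, 20, Fay, ops, 1390), (7, 20, Fay, ops, 6960), (7, 20, Fay, ops, 9620), (7, 23, Ada, cs, 1390), (7, 23, Ada, cs, 6960), (7, 23, Ada, cs, 9620), (7, 24, Yan, k1, 1390), (7, 24, Yan, k1, 6960), (7, 24, Yan, k1, 9620)}
π[salary, eid, floor, name]: project onto (salary, eid, floor, name) → {(1390, 20, 7, Fay), (1390, 23, 7, Ada), (1390, 24, 7, Yan), (4180, 21, 1, Quin), (4180, 4, 1, Rae), (6960, 20, 7, Fay), (6960, 23, 7, Ada), (6960, 24, 7, Yan), (7640, 21, 1, Quin), (7640, 4, 1, Rae), (9620, 20, 7, Fay), (9620, 23, 7, Ada), (9620, 24, 7, Yan), (9730, 21, 1, Quin), (9730, 4, 1, Rae)}
Selection name ≠ Fay: {(1390, 23, 7, Ada), (1390, 24, 7, Yan), (4180, 21, 1, Quin), (4180, 4, 1, Rae), (6960, 23, 7, Ada), (6960, 24, 7, Yan), (7640, 21, 1, Quin), (7640, 4, 1, Rae), (9620, 23, 7, Ada), (9620, 24, 7, Yan), (9730, 21, 1, Quin), (9730, 4, 1, Rae)}
π[name, floor, salary]: project onto (name, floor, salary) → {(Ada, 7, 1390), (Ada, 7, 6960), (Ada, 7, 9620), (Quin, 1, 4180), (Quin, 1, 7640), (Quin, 1, 9730), (Rae, 1, 4180), (Rae, 1, 7640), (Rae, 1, 9730), (Yan, 7, 1390), (Yan, 7, 6960), (Yan, 7, 9620)}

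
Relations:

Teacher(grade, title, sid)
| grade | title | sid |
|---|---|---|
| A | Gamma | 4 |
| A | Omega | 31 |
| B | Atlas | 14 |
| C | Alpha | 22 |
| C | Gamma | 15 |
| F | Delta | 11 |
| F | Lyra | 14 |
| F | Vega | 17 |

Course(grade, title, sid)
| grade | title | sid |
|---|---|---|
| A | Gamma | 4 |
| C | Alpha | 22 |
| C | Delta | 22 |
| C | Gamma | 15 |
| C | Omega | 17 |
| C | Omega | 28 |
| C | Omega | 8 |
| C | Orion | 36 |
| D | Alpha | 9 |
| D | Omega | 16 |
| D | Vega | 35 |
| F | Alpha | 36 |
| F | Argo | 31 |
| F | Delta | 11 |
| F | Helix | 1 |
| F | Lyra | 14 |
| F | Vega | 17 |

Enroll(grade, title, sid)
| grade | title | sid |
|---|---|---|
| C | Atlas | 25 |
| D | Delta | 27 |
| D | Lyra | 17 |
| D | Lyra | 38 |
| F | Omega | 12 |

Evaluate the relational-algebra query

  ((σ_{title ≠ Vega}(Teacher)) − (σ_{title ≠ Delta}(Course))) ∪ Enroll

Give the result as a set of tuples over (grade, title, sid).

σ[title ≠ Vega]: keep tuples satisfying title ≠ Vega → {(A, Gamma, 4), (A, Omega, 31), (B, Atlas, 14), (C, Alpha, 22), (C, Gamma, 15), (F, Delta, 11), (F, Lyra, 14)}
σ[title ≠ Delta]: keep tuples satisfying title ≠ Delta → {(A, Gamma, 4), (C, Alpha, 22), (C, Gamma, 15), (C, Omega, 17), (C, Omega, 28), (C, Omega, 8), (C, Orion, 36), (D, Alpha, 9), (D, Omega, 16), (D, Vega, 35), (F, Alpha, 36), (F, Argo, 31), (F, Helix, 1), (F, Lyra, 14), (F, Vega, 17)}
Difference: {(A, Gamma, 4), (A, Omega, 31), (B, Atlas, 14), (C, Alpha, 22), (C, Gamma, 15), (F, Delta, 11), (F, Lyra, 14)} with {(A, Gamma, 4), (C, Alpha, 22), (C, Gamma, 15), (C, Omega, 17), (C, Omega, 28), (C, Omega, 8), (C, Orion, 36), (D, Alpha, 9), (D, Omega, 16), (D, Vega, 35), (F, Alpha, 36), (F, Argo, 31), (F, Helix, 1), (F, Lyra, 14), (F, Vega, 17)} → {(A, Omega, 31), (B, Atlas, 14), (F, Delta, 11)}
Union: {(A, Omega, 31), (B, Atlas, 14), (F, Delta, 11)} with {(C, Atlas, 25), (D, Delta, 27), (D, Lyra, 17), (D, Lyra, 38), (F, Omega, 12)} → {(A, Omega, 31), (B, Atlas, 14), (C, Atlas, 25), (D, Delta, 27), (D, Lyra, 17), (D, Lyra, 38), (F, Delta, 11), (F, Omega, 12)}

{(A, Omega, 31), (B, Atlas, 14), (C, Atlas, 25), (D, Delta, 27), (D, Lyra, 17), (D, Lyra, 38), (F, Delta, 11), (F, Omega, 12)}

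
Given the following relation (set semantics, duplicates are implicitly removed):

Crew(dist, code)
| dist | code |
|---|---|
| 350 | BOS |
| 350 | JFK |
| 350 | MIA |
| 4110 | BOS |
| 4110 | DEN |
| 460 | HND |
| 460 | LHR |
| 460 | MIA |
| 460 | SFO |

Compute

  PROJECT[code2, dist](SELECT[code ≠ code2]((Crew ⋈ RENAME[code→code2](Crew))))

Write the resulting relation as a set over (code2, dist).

ρ[code→code2]: schema becomes (dist, code2); tuples unchanged.
Crew ⋈ RENAME[code→code2](Crew) (natural join on dist): {(350, BOS, BOS), (350, BOS, JFK), (350, BOS, MIA), (350, JFK, BOS), (350, JFK, JFK), (350, JFK, MIA), (350, MIA, BOS), (350, MIA, JFK), (350, MIA, MIA), (4110, BOS, BOS), (4110, BOS, DEN), (4110, DEN, BOS), (4110, DEN, DEN), (460, HND, HND), (460, HND, LHR), (460, HND, MIA), (460, HND, SFO), (460, LHR, HND), (460, LHR, LHR), (460, LHR, MIA), (460, LHR, SFO), (460, MIA, HND), (460, MIA, LHR), (460, MIA, MIA), (460, MIA, SFO), (460, SFO, HND), (460, SFO, LHR), (460, SFO, MIA), (460, SFO, SFO)}
Filtering on code ≠ code2 leaves {(350, BOS, JFK), (350, BOS, MIA), (350, JFK, BOS), (350, JFK, MIA), (350, MIA, BOS), (350, MIA, JFK), (4110, BOS, DEN), (4110, DEN, BOS), (460, HND, LHR), (460, HND, MIA), (460, HND, SFO), (460, LHR, HND), (460, LHR, MIA), (460, LHR, SFO), (460, MIA, HND), (460, MIA, LHR), (460, MIA, SFO), (460, SFO, HND), (460, SFO, LHR), (460, SFO, MIA)}.
Projecting to code2, dist (11 duplicate(s) eliminated): {(BOS, 350), (BOS, 4110), (DEN, 4110), (HND, 460), (JFK, 350), (LHR, 460), (MIA, 350), (MIA, 460), (SFO, 460)}

{(BOS, 350), (BOS, 4110), (DEN, 4110), (HND, 460), (JFK, 350), (LHR, 460), (MIA, 350), (MIA, 460), (SFO, 460)}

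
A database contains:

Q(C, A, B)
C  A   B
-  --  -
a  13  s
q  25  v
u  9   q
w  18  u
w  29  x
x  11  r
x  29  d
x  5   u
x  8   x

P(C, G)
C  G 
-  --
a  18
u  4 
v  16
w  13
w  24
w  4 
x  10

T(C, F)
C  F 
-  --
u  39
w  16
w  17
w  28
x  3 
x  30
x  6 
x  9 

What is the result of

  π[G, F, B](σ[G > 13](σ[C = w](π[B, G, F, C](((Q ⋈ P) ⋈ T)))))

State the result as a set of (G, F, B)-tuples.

Q ⋈ P (natural join on C): {(a, 13, s, 18), (u, 9, q, 4), (w, 18, u, 13), (w, 18, u, 24), (w, 18, u, 4), (w, 29, x, 13), (w, 29, x, 24), (w, 29, x, 4), (x, 11, r, 10), (x, 29, d, 10), (x, 5, u, 10), (x, 8, x, 10)}
(Q ⋈ P) ⋈ T (natural join on C): {(u, 9, q, 4, 39), (w, 18, u, 13, 16), (w, 18, u, 13, 17), (w, 18, u, 13, 28), (w, 18, u, 24, 16), (w, 18, u, 24, 17), (w, 18, u, 24, 28), (w, 18, u, 4, 16), (w, 18, u, 4, 17), (w, 18, u, 4, 28), (w, 29, x, 13, 16), (w, 29, x, 13, 17), (w, 29, x, 13, 28), (w, 29, x, 24, 16), (w, 29, x, 24, 17), (w, 29, x, 24, 28), (w, 29, x, 4, 16), (w, 29, x, 4, 17), (w, 29, x, 4, 28), (x, 11, r, 10, 3), (x, 11, r, 10, 30), (x, 11, r, 10, 6), (x, 11, r, 10, 9), (x, 29, d, 10, 3), (x, 29, d, 10, 30), (x, 29, d, 10, 6), (x, 29, d, 10, 9), (x, 5, u, 10, 3), (x, 5, u, 10, 30), (x, 5, u, 10, 6), (x, 5, u, 10, 9), (x, 8, x, 10, 3), (x, 8, x, 10, 30), (x, 8, x, 10, 6), (x, 8, x, 10, 9)}
π[B, G, F, C]: project onto (B, G, F, C) → {(d, 10, 3, x), (d, 10, 30, x), (d, 10, 6, x), (d, 10, 9, x), (q, 4, 39, u), (r, 10, 3, x), (r, 10, 30, x), (r, 10, 6, x), (r, 10, 9, x), (u, 10, 3, x), (u, 10, 30, x), (u, 10, 6, x), (u, 10, 9, x), (u, 13, 16, w), (u, 13, 17, w), (u, 13, 28, w), (u, 24, 16, w), (u, 24, 17, w), (u, 24, 28, w), (u, 4, 16, w), (u, 4, 17, w), (u, 4, 28, w), (x, 10, 3, x), (x, 10, 30, x), (x, 10, 6, x), (x, 10, 9, x), (x, 13, 16, w), (x, 13, 17, w), (x, 13, 28, w), (x, 24, 16, w), (x, 24, 17, w), (x, 24, 28, w), (x, 4, 16, w), (x, 4, 17, w), (x, 4, 28, w)}
σ[C = w]: keep tuples satisfying C = w → {(u, 13, 16, w), (u, 13, 17, w), (u, 13, 28, w), (u, 24, 16, w), (u, 24, 17, w), (u, 24, 28, w), (u, 4, 16, w), (u, 4, 17, w), (u, 4, 28, w), (x, 13, 16, w), (x, 13, 17, w), (x, 13, 28, w), (x, 24, 16, w), (x, 24, 17, w), (x, 24, 28, w), (x, 4, 16, w), (x, 4, 17, w), (x, 4, 28, w)}
σ[G > 13]: keep tuples satisfying G > 13 → {(u, 24, 16, w), (u, 24, 17, w), (u, 24, 28, w), (x, 24, 16, w), (x, 24, 17, w), (x, 24, 28, w)}
π[G, F, B]: project onto (G, F, B) → {(24, 16, u), (24, 16, x), (24, 17, u), (24, 17, x), (24, 28, u), (24, 28, x)}

{(24, 16, u), (24, 16, x), (24, 17, u), (24, 17, x), (24, 28, u), (24, 28, x)}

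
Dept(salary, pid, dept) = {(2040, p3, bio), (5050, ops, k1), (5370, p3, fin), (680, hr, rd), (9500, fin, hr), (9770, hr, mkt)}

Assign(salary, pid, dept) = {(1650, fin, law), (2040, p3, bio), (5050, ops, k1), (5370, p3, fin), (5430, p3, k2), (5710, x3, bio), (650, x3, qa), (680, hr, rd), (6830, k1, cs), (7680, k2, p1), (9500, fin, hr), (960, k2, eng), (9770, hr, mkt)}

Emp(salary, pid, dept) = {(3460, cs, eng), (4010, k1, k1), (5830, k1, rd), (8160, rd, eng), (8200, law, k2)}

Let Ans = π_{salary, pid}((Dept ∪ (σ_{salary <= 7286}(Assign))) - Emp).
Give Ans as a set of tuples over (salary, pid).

Apply σ_{salary <= 7286}; surviving tuples: {(1650, fin, law), (2040, p3, bio), (5050, ops, k1), (5370, p3, fin), (5430, p3, k2), (5710, x3, bio), (650, x3, qa), (680, hr, rd), (6830, k1, cs), (960, k2, eng)}
Taking the union: {(1650, fin, law), (2040, p3, bio), (5050, ops, k1), (5370, p3, fin), (5430, p3, k2), (5710, x3, bio), (650, x3, qa), (680, hr, rd), (6830, k1, cs), (9500, fin, hr), (960, k2, eng), (9770, hr, mkt)}
Taking the difference: {(1650, fin, law), (2040, p3, bio), (5050, ops, k1), (5370, p3, fin), (5430, p3, k2), (5710, x3, bio), (650, x3, qa), (680, hr, rd), (6830, k1, cs), (9500, fin, hr), (960, k2, eng), (9770, hr, mkt)}
π_{salary, pid} gives {(1650, fin), (2040, p3), (5050, ops), (5370, p3), (5430, p3), (5710, x3), (650, x3), (680, hr), (6830, k1), (9500, fin), (960, k2), (9770, hr)}.

{(1650, fin), (2040, p3), (5050, ops), (5370, p3), (5430, p3), (5710, x3), (650, x3), (680, hr), (6830, k1), (9500, fin), (960, k2), (9770, hr)}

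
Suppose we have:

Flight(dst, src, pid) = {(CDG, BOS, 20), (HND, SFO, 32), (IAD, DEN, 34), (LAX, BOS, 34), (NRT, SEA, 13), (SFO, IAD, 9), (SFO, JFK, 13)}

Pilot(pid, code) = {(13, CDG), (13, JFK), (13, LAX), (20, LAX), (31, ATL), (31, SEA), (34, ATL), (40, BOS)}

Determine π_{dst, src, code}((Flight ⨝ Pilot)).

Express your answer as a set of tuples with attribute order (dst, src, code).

Joining Flight and Pilot on pid yields {(CDG, BOS, 20, LAX), (IAD, DEN, 34, ATL), (LAX, BOS, 34, ATL), (NRT, SEA, 13, CDG), (NRT, SEA, 13, JFK), (NRT, SEA, 13, LAX), (SFO, JFK, 13, CDG), (SFO, JFK, 13, JFK), (SFO, JFK, 13, LAX)}.
Keep only column(s) dst, src, code: {(CDG, BOS, LAX), (IAD, DEN, ATL), (LAX, BOS, ATL), (NRT, SEA, CDG), (NRT, SEA, JFK), (NRT, SEA, LAX), (SFO, JFK, CDG), (SFO, JFK, JFK), (SFO, JFK, LAX)}

{(CDG, BOS, LAX), (IAD, DEN, ATL), (LAX, BOS, ATL), (NRT, SEA, CDG), (NRT, SEA, JFK), (NRT, SEA, LAX), (SFO, JFK, CDG), (SFO, JFK, JFK), (SFO, JFK, LAX)}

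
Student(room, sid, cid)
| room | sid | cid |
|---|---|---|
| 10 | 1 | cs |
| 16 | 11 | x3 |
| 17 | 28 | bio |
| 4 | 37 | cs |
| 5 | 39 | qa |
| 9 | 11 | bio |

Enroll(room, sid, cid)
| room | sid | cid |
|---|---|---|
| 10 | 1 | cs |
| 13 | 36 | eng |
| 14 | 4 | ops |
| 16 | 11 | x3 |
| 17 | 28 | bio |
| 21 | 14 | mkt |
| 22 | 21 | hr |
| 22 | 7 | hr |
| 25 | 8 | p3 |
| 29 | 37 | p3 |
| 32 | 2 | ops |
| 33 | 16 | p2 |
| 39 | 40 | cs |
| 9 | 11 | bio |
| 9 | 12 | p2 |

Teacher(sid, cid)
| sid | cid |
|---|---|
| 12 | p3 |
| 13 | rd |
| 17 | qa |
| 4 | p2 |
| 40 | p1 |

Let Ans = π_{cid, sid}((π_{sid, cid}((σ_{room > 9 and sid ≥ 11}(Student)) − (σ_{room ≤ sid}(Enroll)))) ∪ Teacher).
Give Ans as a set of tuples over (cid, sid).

{(p1, 40), (p2, 4), (p3, 12), (qa, 17), (rd, 13), (x3, 11)}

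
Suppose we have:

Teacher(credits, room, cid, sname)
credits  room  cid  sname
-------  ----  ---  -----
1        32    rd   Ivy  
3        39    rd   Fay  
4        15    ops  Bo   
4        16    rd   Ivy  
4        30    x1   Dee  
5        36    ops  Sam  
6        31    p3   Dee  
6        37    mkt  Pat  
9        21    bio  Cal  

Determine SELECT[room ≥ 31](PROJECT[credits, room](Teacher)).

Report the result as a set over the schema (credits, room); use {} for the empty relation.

Keep only column(s) credits, room: {(1, 32), (3, 39), (4, 15), (4, 16), (4, 30), (5, 36), (6, 31), (6, 37), (9, 21)}
Selection room ≥ 31: {(1, 32), (3, 39), (5, 36), (6, 31), (6, 37)}

{(1, 32), (3, 39), (5, 36), (6, 31), (6, 37)}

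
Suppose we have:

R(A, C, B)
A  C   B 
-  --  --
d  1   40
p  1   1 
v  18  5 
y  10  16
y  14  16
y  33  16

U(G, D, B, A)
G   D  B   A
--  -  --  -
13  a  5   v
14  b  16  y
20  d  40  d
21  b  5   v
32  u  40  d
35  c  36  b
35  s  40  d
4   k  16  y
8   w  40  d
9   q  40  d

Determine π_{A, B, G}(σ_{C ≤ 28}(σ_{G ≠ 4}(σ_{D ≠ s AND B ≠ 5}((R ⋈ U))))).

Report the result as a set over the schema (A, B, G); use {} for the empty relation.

Natural join on A, B: {(d, 1, 40, 20, d), (d, 1, 40, 32, u), (d, 1, 40, 35, s), (d, 1, 40, 8, w), (d, 1, 40, 9, q), (v, 18, 5, 13, a), (v, 18, 5, 21, b), (y, 10, 16, 14, b), (y, 10, 16, 4, k), (y, 14, 16, 14, b), (y, 14, 16, 4, k), (y, 33, 16, 14, b), (y, 33, 16, 4, k)}
Selection D ≠ s AND B ≠ 5: {(d, 1, 40, 20, d), (d, 1, 40, 32, u), (d, 1, 40, 8, w), (d, 1, 40, 9, q), (y, 10, 16, 14, b), (y, 10, 16, 4, k), (y, 14, 16, 14, b), (y, 14, 16, 4, k), (y, 33, 16, 14, b), (y, 33, 16, 4, k)}
Selection G ≠ 4: {(d, 1, 40, 20, d), (d, 1, 40, 32, u), (d, 1, 40, 8, w), (d, 1, 40, 9, q), (y, 10, 16, 14, b), (y, 14, 16, 14, b), (y, 33, 16, 14, b)}
Selection C ≤ 28: {(d, 1, 40, 20, d), (d, 1, 40, 32, u), (d, 1, 40, 8, w), (d, 1, 40, 9, q), (y, 10, 16, 14, b), (y, 14, 16, 14, b)}
π[A, B, G]: project onto (A, B, G) (1 duplicate(s) eliminated) → {(d, 40, 20), (d, 40, 32), (d, 40, 8), (d, 40, 9), (y, 16, 14)}

{(d, 40, 20), (d, 40, 32), (d, 40, 8), (d, 40, 9), (y, 16, 14)}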